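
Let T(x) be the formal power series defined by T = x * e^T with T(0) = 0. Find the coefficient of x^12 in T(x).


Apply the Lagrange inversion formula: if T = x * phi(T) with phi(t) = e^t, then
[x^n] T = (1/n) [t^(n-1)] phi(t)^n = (1/n) [t^(n-1)] e^(n t) = (1/n) * n^(n-1) / (n-1)! = n^(n-1) / n!.
When c = 1 this is the Cayley count of rooted labeled trees on n vertices, divided by n!.
For n = 12: 12^11 / 12! = 743008370688/479001600 = 2985984/1925.

2985984/1925


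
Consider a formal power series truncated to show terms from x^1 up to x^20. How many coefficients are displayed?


From x^1 to x^20 inclusive, the count is 20 - 1 + 1 = 20.

20


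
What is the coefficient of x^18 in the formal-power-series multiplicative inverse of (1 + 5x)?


The inverse is 1/(1 + 5x). Apply the geometric identity 1/(1 - y) = sum_{k>=0} y^k with y = -5x:
1/(1 + 5x) = sum_{k>=0} (-5)^k x^k.
So the coefficient of x^18 is (-5)^18 = 3814697265625.

3814697265625


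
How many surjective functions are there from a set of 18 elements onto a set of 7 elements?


By inclusion-exclusion on which target elements are missed, the number of surjections from an n-set onto a k-set is
surj(n, k) = sum_{j=0}^{k} (-1)^j C(k, j) (k - j)^n.
Equivalently surj(n, k) = k! * S(n, k), where S(n, k) is the Stirling number of the second kind.
For n = 18, k = 7:
S(18, 7) = 197462483400, so
surj = 7! * 197462483400 = 5040 * 197462483400 = 995210916336000.

995210916336000


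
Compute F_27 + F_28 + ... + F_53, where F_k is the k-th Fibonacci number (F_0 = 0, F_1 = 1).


Use the identity sum_{k=0}^{N} F_k = F_{N+2} - 1 (which follows from F_{k+2} - F_{k+1} = F_k). Then
sum_{k=27}^{53} F_k = (F_{55} - 1) - (F_{28} - 1) = F_{55} - F_{28}.
Computing: F_{55} = 139583862445, F_{28} = 317811, so
Sum = 139583862445 - 317811 = 139583544634.

139583544634


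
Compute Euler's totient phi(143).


phi(n) counts integers in [1, n] coprime to n. Using the multiplicative formula phi(n) = n * prod_{p | n} (1 - 1/p):
143 = 11 * 13, so
phi(143) = 143 * (1 - 1/11) * (1 - 1/13) = 120.

120


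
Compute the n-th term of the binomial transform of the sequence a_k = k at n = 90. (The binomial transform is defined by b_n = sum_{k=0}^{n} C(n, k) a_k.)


With a_k = k, b_n = sum_{k=0}^{n} C(n, k) k. Using k * C(n, k) = n * C(n-1, k-1) gives b_n = n * sum_{k>=1} C(n-1, k-1) = n * 2^(n-1).
For n = 90: 90 * 2^89 = 90 * 618970019642690137449562112 = 55707301767842112370460590080.

55707301767842112370460590080


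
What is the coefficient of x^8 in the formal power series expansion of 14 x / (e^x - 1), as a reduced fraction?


The exponential generating function for Bernoulli numbers is
x / (e^x - 1) = sum_{k>=0} B_k x^k / k!.
So the coefficient of x^8 in 14 x / (e^x - 1) is 14 B_8 / 8!.
Computing: B_8 = -1/30, 8! = 40320, giving
14 * -1/30 / 40320 = -1/86400.

-1/86400


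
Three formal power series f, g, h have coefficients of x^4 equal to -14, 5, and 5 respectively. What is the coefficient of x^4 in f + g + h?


Series addition is componentwise:
-14 + 5 + 5
= -4

-4


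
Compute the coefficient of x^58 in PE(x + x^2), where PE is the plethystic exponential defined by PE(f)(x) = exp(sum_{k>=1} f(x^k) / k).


With f(x) = x + x^2, the exponent is sum_{k>=1} (x^k + x^(2k)) / k = -ln(1 - x) - ln(1 - x^2). Exponentiating:
PE(x + x^2) = 1 / ((1 - x)(1 - x^2)).
This is the generating function for partitions of n into parts of size 1 or 2. The number of 2's can be any j in 0..29, and the rest are 1's, so
[x^58] = floor(58/2) + 1 = 30.

30


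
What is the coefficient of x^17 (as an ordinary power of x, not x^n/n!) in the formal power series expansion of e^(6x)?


The exponential series is e^y = sum_{k>=0} y^k / k!. Substituting y = 6x gives
e^(6x) = sum_{k>=0} 6^k x^k / k!.
So the coefficient of x^n is a^n/n! with a = 6, n = 17:
6^17 / 17! = 16926659444736/355687428096000 = 708588/14889875

708588/14889875


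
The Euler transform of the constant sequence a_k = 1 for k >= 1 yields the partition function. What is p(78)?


The Euler transform converts the sequence a_k = 1 into the number of integer partitions.
Using the recurrence or dynamic programming:
p(78) = 12132164

12132164


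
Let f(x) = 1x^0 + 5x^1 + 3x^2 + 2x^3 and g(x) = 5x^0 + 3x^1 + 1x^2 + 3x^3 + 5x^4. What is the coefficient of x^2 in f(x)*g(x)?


Cauchy product at x^2:
1*1 + 5*3 + 3*5
= 31

31


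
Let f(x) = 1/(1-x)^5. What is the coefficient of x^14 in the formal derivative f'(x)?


Differentiate: d/dx [ 1/(1-x)^r ] = r / (1-x)^(r+1).
Here r = 5, so f'(x) = 5 / (1-x)^6.
The expansion of 1/(1-x)^(r+1) has coefficient of x^n equal to C(n+r, r).
So the coefficient of x^14 in f'(x) is
5 * C(19, 5) = 5 * 11628 = 58140

58140


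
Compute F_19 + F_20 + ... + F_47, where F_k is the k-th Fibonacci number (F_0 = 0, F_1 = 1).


Use the identity sum_{k=0}^{N} F_k = F_{N+2} - 1 (which follows from F_{k+2} - F_{k+1} = F_k). Then
sum_{k=19}^{47} F_k = (F_{49} - 1) - (F_{20} - 1) = F_{49} - F_{20}.
Computing: F_{49} = 7778742049, F_{20} = 6765, so
Sum = 7778742049 - 6765 = 7778735284.

7778735284


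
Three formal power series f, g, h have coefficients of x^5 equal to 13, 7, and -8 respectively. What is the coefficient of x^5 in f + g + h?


Series addition is componentwise:
13 + 7 + -8
= 12

12


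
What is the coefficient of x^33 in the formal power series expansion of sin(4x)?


The Maclaurin series is sin(t) = sum_{k>=0} (-1)^k t^(2k+1) / (2k+1)!, so substituting t = 4x, only odd powers of x are nonzero, with coefficient of x^(2k+1) equal to (-1)^k 4^(2k+1) / (2k+1)!.
Write 33 = 2*16 + 1, giving the coefficient (-1)^16 * 4^33 / 33! = 73786976294838206464/8683317618811886495518194401280000000 = 34359738368/4043484860477916195764296875.

34359738368/4043484860477916195764296875


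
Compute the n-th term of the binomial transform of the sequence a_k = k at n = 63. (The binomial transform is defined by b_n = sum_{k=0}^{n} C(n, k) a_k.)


With a_k = k, b_n = sum_{k=0}^{n} C(n, k) k. Using k * C(n, k) = n * C(n-1, k-1) gives b_n = n * sum_{k>=1} C(n-1, k-1) = n * 2^(n-1).
For n = 63: 63 * 2^62 = 63 * 4611686018427387904 = 290536219160925437952.

290536219160925437952


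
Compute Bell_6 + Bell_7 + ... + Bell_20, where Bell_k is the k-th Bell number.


Recall Bell_k counts set partitions of a k-set (with Bell_0 = 1 by convention).
Bell_6 through Bell_20: 203, 877, 4140, 21147, 115975, 678570, 4213597, 27644437, 190899322, 1382958545, 10480142147, 82864869804, 682076806159, 5832742205057, 51724158235372
Sum = 203 + 877 + 4140 + 21147 + 115975 + 678570 + 4213597 + 27644437 + 190899322 + 1382958545 + 10480142147 + 82864869804 + 682076806159 + 5832742205057 + 51724158235372 = 58333928795352.

58333928795352


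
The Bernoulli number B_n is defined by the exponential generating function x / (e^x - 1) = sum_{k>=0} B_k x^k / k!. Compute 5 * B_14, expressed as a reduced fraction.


Bernoulli numbers can also be computed recursively via B_0 = 1 and sum_{j=0}^{m} C(m+1, j) B_j = 0 for m >= 1. Odd-index Bernoulli numbers vanish for k >= 3.
Computing B_14 = 7/6, so 5 * B_14 = 5 * 7/6 = 35/6.

35/6


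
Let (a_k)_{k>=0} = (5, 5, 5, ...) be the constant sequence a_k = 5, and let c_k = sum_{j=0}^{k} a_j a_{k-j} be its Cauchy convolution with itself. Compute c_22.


Since a_j = 5 for all j >= 0, the convolution sum becomes
c_k = sum_{j=0}^{k} 5 * 5 = 25 * (k + 1).
Equivalently, the generating function of (a_k) is 5/(1 - x) and its square is 25/(1 - x)^2 = sum_{k>=0} 25(k + 1) x^k.
For k = 22: 25 * 23 = 575.

575


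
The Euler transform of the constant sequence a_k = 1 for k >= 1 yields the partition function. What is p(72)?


The Euler transform converts the sequence a_k = 1 into the number of integer partitions.
Using the recurrence or dynamic programming:
p(72) = 5392783

5392783


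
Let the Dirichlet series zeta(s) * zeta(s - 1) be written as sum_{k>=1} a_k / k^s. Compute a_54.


Convolution gives a_k = sum_{d | k} d * 1 = sum_{d | k} d = sigma(k), the sum of positive divisors of k.
For k = 54, the divisors are 1, 2, 3, 6, 9, 18, 27, 54, so
sigma(54) = 1 + 2 + 3 + 6 + 9 + 18 + 27 + 54 = 120.

120


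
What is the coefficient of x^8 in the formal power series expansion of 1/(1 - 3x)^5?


The general identity 1/(1 - c x)^r = sum_{k>=0} c^k C(k + r - 1, r - 1) x^k follows by substituting y = c x into 1/(1 - y)^r = sum_{k>=0} C(k + r - 1, r - 1) y^k.
For c = 3, r = 5, k = 8:
3^8 * C(12, 4) = 6561 * 495 = 3247695.

3247695


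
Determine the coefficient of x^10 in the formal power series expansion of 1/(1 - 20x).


The geometric series identity gives 1/(1 - c x) = sum_{k>=0} c^k x^k, so the coefficient of x^k is c^k.
Here c = 20 and k = 10.
Computing: 20^10 = 10240000000000

10240000000000


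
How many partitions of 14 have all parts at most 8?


Using the generating function (1-x)^(-1)(1-x^2)^(-1)...(1-x^8)^(-1),
the coefficient of x^14 counts these restricted partitions.
Result = 116

116


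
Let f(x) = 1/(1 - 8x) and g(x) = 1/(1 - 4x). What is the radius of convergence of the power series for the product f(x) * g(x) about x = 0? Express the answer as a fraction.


The radius of 1/(1 - 8x) is 1/8 (nearest singularity at x = 1/8), and the radius of 1/(1 - 4x) is 1/4.
The product f(x)*g(x) = 1/((1 - 8x)(1 - 4x)) has singularities at both 1/8 and 1/4, so its radius of convergence is the distance to the nearest one:
min(1/8, 1/4) = 1/8.

1/8


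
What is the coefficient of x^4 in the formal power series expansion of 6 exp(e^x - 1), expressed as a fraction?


exp(e^x - 1) is the exponential generating function for the Bell numbers Bell_k: exp(e^x - 1) = sum_{k>=0} Bell_k x^k / k!.
So the coefficient of x^4 in 6 exp(e^x - 1) is 6 Bell_4 / 4!.
Computing: Bell_4 = 15 and 4! = 24, giving
6 * 15/24 = 15/4.

15/4


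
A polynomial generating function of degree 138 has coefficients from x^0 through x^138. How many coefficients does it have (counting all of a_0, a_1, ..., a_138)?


A polynomial of degree 138 takes the form a_0 + a_1 x + ... + a_138 x^138.
The number of coefficients is 138 + 1 = 139.

139


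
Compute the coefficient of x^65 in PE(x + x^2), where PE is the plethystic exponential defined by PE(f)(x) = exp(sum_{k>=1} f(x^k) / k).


With f(x) = x + x^2, the exponent is sum_{k>=1} (x^k + x^(2k)) / k = -ln(1 - x) - ln(1 - x^2). Exponentiating:
PE(x + x^2) = 1 / ((1 - x)(1 - x^2)).
This is the generating function for partitions of n into parts of size 1 or 2. The number of 2's can be any j in 0..32, and the rest are 1's, so
[x^65] = floor(65/2) + 1 = 33.

33


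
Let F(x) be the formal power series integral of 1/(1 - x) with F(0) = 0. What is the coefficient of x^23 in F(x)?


1/(1 - x) = sum_{k>=0} x^k. Integrating termwise and using F(0) = 0 gives
F(x) = sum_{k>=0} x^(k+1) / (k+1) = sum_{m>=1} x^m / m = -ln(1 - x).
So the coefficient of x^23 is 1/23 = 1/23.

1/23


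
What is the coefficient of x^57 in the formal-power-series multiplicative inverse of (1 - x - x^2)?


Let the inverse be f(x) = sum_{k>=0} a_k x^k. From f(x) * (1 - x - x^2) = 1 and matching coefficients:
 x^0: a_0 = 1.
 x^1: a_1 - a_0 = 0, so a_1 = 1.
 x^k (k >= 2): a_k - a_{k-1} - a_{k-2} = 0, i.e. a_k = a_{k-1} + a_{k-2}.
This is the Fibonacci-type recurrence shifted so that a_0 = a_1 = 1.
Iterating: a_0=1, a_1=1, a_2=2, a_3=3, a_4=5, a_5=8, a_6=13, a_7=21, a_8=34, a_9=55, ...
a_57 = 591286729879.

591286729879


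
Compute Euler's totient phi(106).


phi(n) counts integers in [1, n] coprime to n. Using the multiplicative formula phi(n) = n * prod_{p | n} (1 - 1/p):
106 = 2 * 53, so
phi(106) = 106 * (1 - 1/2) * (1 - 1/53) = 52.

52


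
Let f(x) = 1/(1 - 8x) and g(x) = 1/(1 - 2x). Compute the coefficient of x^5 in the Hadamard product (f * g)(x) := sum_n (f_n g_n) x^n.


f has coefficients f_k = 8^k and g has coefficients g_k = 2^k, so the Hadamard product has coefficient (f*g)_k = 8^k * 2^k = 16^k.
For k = 5: 16^5 = 1048576.

1048576


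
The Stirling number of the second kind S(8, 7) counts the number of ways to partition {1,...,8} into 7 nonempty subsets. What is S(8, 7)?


Using the explicit formula S(n,k) = (1/k!) sum_{j=0}^{k} (-1)^(k-j) C(k,j) j^n:
S(8, 7) = 28
Equivalently, S(n,k) is n! times the coefficient of x^n in the EGF (e^x - 1)^k / k!.

28


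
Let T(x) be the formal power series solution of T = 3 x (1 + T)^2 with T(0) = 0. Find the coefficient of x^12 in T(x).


Apply the Lagrange inversion formula: if T = 3 x * phi(T) with phi(t) = (1 + t)^2, then [x^n] T = 3^n * (1/n) [t^(n-1)] phi(t)^n = 3^n * (1/n) [t^(n-1)] (1 + t)^(2n) = 3^n * (1/n) C(2n, n-1).
Using the identity C(2n, n-1) = C(2n, n) * n / (n+1), the unscaled factor equals C(2n, n) / (n+1) = C_n, the n-th Catalan number.
For n = 12: C_12 = C(24, 12) / 13 = 2704156/13 = 208012.
With the 3^12 = 531441 factor, the coefficient is 531441 * 208012 = 110546105292.

110546105292


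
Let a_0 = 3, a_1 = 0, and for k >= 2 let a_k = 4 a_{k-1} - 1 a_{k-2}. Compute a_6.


Iterating the recurrence forward:
a_0 = 3
a_1 = 0
a_2 = 4*0 - 1*3 = -3
a_3 = 4*-3 - 1*0 = -12
a_4 = 4*-12 - 1*-3 = -45
a_5 = 4*-45 - 1*-12 = -168
a_6 = 4*-168 - 1*-45 = -627
So a_6 = -627.

-627


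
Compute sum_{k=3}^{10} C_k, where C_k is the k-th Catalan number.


C_3 through C_10: 5, 14, 42, 132, 429, 1430, 4862, 16796
Sum = 5 + 14 + 42 + 132 + 429 + 1430 + 4862 + 16796
= 23710

23710


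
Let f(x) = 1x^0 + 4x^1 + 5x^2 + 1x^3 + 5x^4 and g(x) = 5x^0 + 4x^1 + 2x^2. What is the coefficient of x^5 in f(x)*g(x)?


Cauchy product at x^5:
1*2 + 5*4
= 22

22


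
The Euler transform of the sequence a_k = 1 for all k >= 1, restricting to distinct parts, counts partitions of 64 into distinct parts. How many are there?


Partitions of 64 into distinct parts can be computed via generating function.
Product (1+x)(1+x^2)(1+x^3)...
The coefficient of x^64 = 16444

16444


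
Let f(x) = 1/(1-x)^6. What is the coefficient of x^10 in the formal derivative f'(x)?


Differentiate: d/dx [ 1/(1-x)^r ] = r / (1-x)^(r+1).
Here r = 6, so f'(x) = 6 / (1-x)^7.
The expansion of 1/(1-x)^(r+1) has coefficient of x^n equal to C(n+r, r).
So the coefficient of x^10 in f'(x) is
6 * C(16, 6) = 6 * 8008 = 48048

48048


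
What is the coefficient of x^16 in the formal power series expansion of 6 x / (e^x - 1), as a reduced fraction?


The exponential generating function for Bernoulli numbers is
x / (e^x - 1) = sum_{k>=0} B_k x^k / k!.
So the coefficient of x^16 in 6 x / (e^x - 1) is 6 B_16 / 16!.
Computing: B_16 = -3617/510, 16! = 20922789888000, giving
6 * -3617/510 / 20922789888000 = -3617/1778437140480000.

-3617/1778437140480000


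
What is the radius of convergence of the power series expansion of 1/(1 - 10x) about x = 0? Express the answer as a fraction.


Expanding 1/(1 - 10x) = sum_{k>=0} 10^k x^k, the series converges when |10x| < 1, i.e., |x| < 1/10.
So the radius of convergence is 1/10 = 1/10.

1/10


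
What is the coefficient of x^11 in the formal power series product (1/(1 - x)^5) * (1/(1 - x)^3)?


Combine the factors: (1/(1 - x)^5) * (1/(1 - x)^3) = 1/(1 - x)^8.
Then use 1/(1 - x)^r = sum_{k>=0} C(k + r - 1, r - 1) x^k with r = 8 and k = 11:
C(18, 7) = 31824.

31824


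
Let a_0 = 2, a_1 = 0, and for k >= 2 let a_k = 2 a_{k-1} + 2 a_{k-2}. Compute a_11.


Iterating the recurrence forward:
a_0 = 2
a_1 = 0
a_2 = 2*0 + 2*2 = 4
a_3 = 2*4 + 2*0 = 8
a_4 = 2*8 + 2*4 = 24
a_5 = 2*24 + 2*8 = 64
a_6 = 2*64 + 2*24 = 176
a_7 = 2*176 + 2*64 = 480
a_8 = 2*480 + 2*176 = 1312
a_9 = 2*1312 + 2*480 = 3584
a_10 = 2*3584 + 2*1312 = 9792
a_11 = 2*9792 + 2*3584 = 26752
So a_11 = 26752.

26752


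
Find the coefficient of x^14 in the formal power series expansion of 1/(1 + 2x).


Write 1/(1 + c x) = 1/(1 - (-c) x) and apply the geometric-series identity
1/(1 - y) = sum_{k>=0} y^k to get 1/(1 + c x) = sum_{k>=0} (-c)^k x^k.
So the coefficient of x^k is (-c)^k = (-1)^k * c^k.
Here c = 2 and k = 14:
(-2)^14 = 1 * 16384 = 16384

16384


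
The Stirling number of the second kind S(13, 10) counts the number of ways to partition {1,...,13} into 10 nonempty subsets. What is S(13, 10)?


Using the explicit formula S(n,k) = (1/k!) sum_{j=0}^{k} (-1)^(k-j) C(k,j) j^n:
S(13, 10) = 39325
Equivalently, S(n,k) is n! times the coefficient of x^n in the EGF (e^x - 1)^k / k!.

39325


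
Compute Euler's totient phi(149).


phi(n) counts integers in [1, n] coprime to n. Using the multiplicative formula phi(n) = n * prod_{p | n} (1 - 1/p):
149 = 149, so
phi(149) = 149 * (1 - 1/149) = 148.

148


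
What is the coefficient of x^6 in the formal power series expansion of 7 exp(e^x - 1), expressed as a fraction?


exp(e^x - 1) is the exponential generating function for the Bell numbers Bell_k: exp(e^x - 1) = sum_{k>=0} Bell_k x^k / k!.
So the coefficient of x^6 in 7 exp(e^x - 1) is 7 Bell_6 / 6!.
Computing: Bell_6 = 203 and 6! = 720, giving
7 * 203/720 = 1421/720.

1421/720


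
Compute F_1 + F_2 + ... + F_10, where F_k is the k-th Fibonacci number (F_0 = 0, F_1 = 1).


Use the identity sum_{k=0}^{N} F_k = F_{N+2} - 1 (which follows from F_{k+2} - F_{k+1} = F_k). Then
sum_{k=1}^{10} F_k = (F_{12} - 1) - (F_{2} - 1) = F_{12} - F_{2}.
Computing: F_{12} = 144, F_{2} = 1, so
Sum = 144 - 1 = 143.

143


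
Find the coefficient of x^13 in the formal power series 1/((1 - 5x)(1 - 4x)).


By partial fractions or Cauchy convolution:
The coefficient equals sum_{k=0}^{13} 5^k * 4^(13-k).
= 5835080169

5835080169


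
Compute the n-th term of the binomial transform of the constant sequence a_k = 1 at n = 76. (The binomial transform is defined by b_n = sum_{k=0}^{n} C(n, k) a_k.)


With a_k = 1 for all k, b_n = sum_{k=0}^{n} C(n, k) = 2^n by the binomial theorem.
For n = 76: 2^76 = 75557863725914323419136.

75557863725914323419136


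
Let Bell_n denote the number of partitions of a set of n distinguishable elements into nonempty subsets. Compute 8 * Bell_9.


Bell_9 can be computed from the Bell triangle or from Dobinski's identity Bell_n = (1/e) * sum_{k>=0} k^n / k!.
Computing Bell_9 = 21147.
Then 8 * 21147 = 169176.

169176


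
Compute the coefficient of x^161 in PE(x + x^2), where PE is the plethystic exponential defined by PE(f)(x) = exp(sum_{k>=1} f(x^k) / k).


With f(x) = x + x^2, the exponent is sum_{k>=1} (x^k + x^(2k)) / k = -ln(1 - x) - ln(1 - x^2). Exponentiating:
PE(x + x^2) = 1 / ((1 - x)(1 - x^2)).
This is the generating function for partitions of n into parts of size 1 or 2. The number of 2's can be any j in 0..80, and the rest are 1's, so
[x^161] = floor(161/2) + 1 = 81.

81


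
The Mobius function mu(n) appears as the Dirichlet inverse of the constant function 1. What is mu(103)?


103 = 103 (all distinct primes).
mu(103) = (-1)^1 = -1

-1


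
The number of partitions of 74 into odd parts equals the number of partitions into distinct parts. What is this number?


Computing partitions of 74 into odd parts (1, 3, 5, ...):
Using the generating function prod_{k>=0} 1/(1-x^(2k+1)),
the count is 44046

44046


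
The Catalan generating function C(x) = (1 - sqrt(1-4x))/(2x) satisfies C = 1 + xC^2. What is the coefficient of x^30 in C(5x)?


Substituting x -> 5x scales the n-th coefficient by 5^n, so [x^30] C(5x) = 5^30 * C_30.
C_30 = C(2*30, 30)/(31) = 118264581564861424/31 = 3814986502092304.
So 5^30 * 3814986502092304 = 931322574615478515625 * 3814986502092304 = 3552983051251903176307678222656250000.

3552983051251903176307678222656250000


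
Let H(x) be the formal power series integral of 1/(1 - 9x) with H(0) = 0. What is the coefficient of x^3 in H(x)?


1/(1 - 9x) = sum_{k>=0} 9^k x^k. Integrating termwise with H(0) = 0:
H(x) = sum_{k>=0} 9^k x^(k+1) / (k+1) = sum_{m>=1} 9^(m-1) x^m / m.
For m = 3: 9^2/3 = 81/3 = 27.

27


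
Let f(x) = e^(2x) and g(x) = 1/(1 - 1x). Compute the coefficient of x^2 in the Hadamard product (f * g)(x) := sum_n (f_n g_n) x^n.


Expanding: f_k = 2^k/k! (from e^(2x)) and g_k = 1^k (from 1/(1 - 1x)). So the Hadamard coefficient (f * g)_k = 2^k 1^k / k! = (2)^k / k!.
For k = 2: 2^2/2! = 4/2 = 2.

2


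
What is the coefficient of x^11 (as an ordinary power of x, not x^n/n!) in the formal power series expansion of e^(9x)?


The exponential series is e^y = sum_{k>=0} y^k / k!. Substituting y = 9x gives
e^(9x) = sum_{k>=0} 9^k x^k / k!.
So the coefficient of x^n is a^n/n! with a = 9, n = 11:
9^11 / 11! = 31381059609/39916800 = 387420489/492800

387420489/492800


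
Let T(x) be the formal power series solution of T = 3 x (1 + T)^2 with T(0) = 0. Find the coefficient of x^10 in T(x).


Apply the Lagrange inversion formula: if T = 3 x * phi(T) with phi(t) = (1 + t)^2, then [x^n] T = 3^n * (1/n) [t^(n-1)] phi(t)^n = 3^n * (1/n) [t^(n-1)] (1 + t)^(2n) = 3^n * (1/n) C(2n, n-1).
Using the identity C(2n, n-1) = C(2n, n) * n / (n+1), the unscaled factor equals C(2n, n) / (n+1) = C_n, the n-th Catalan number.
For n = 10: C_10 = C(20, 10) / 11 = 184756/11 = 16796.
With the 3^10 = 59049 factor, the coefficient is 59049 * 16796 = 991787004.

991787004


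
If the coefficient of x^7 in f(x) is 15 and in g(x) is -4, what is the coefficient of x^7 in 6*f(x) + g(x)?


Scalar multiplication scales coefficients: 6 * 15 = 90.
Then add the g coefficient: 90 + -4
= 86

86


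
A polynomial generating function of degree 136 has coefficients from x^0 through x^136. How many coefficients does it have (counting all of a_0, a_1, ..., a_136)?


A polynomial of degree 136 takes the form a_0 + a_1 x + ... + a_136 x^136.
The number of coefficients is 136 + 1 = 137.

137


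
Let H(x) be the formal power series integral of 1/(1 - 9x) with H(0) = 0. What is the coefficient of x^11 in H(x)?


1/(1 - 9x) = sum_{k>=0} 9^k x^k. Integrating termwise with H(0) = 0:
H(x) = sum_{k>=0} 9^k x^(k+1) / (k+1) = sum_{m>=1} 9^(m-1) x^m / m.
For m = 11: 9^10/11 = 3486784401/11 = 3486784401/11.

3486784401/11


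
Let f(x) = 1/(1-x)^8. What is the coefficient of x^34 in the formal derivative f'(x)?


Differentiate: d/dx [ 1/(1-x)^r ] = r / (1-x)^(r+1).
Here r = 8, so f'(x) = 8 / (1-x)^9.
The expansion of 1/(1-x)^(r+1) has coefficient of x^n equal to C(n+r, r).
So the coefficient of x^34 in f'(x) is
8 * C(42, 8) = 8 * 118030185 = 944241480

944241480


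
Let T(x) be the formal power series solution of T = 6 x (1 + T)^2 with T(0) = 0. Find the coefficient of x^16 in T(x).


Apply the Lagrange inversion formula: if T = 6 x * phi(T) with phi(t) = (1 + t)^2, then [x^n] T = 6^n * (1/n) [t^(n-1)] phi(t)^n = 6^n * (1/n) [t^(n-1)] (1 + t)^(2n) = 6^n * (1/n) C(2n, n-1).
Using the identity C(2n, n-1) = C(2n, n) * n / (n+1), the unscaled factor equals C(2n, n) / (n+1) = C_n, the n-th Catalan number.
For n = 16: C_16 = C(32, 16) / 17 = 601080390/17 = 35357670.
With the 6^16 = 2821109907456 factor, the coefficient is 2821109907456 * 35357670 = 99747873141559787520.

99747873141559787520


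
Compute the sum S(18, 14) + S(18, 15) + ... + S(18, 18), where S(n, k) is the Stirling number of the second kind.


By definition, S(n, k) counts partitions of an n-set into exactly k nonempty blocks.
Computing row n = 18 for k = 14..18:
S(18, k): 8408778, 367200, 9996, 153, 1
Sum = 8786128.

8786128


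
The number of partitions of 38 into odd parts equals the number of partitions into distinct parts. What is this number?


Computing partitions of 38 into odd parts (1, 3, 5, ...):
Using the generating function prod_{k>=0} 1/(1-x^(2k+1)),
the count is 864

864


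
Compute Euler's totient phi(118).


phi(n) counts integers in [1, n] coprime to n. Using the multiplicative formula phi(n) = n * prod_{p | n} (1 - 1/p):
118 = 2 * 59, so
phi(118) = 118 * (1 - 1/2) * (1 - 1/59) = 58.

58


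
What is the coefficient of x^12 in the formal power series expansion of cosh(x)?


The Maclaurin series is cosh(t) = sum_{m>=0} t^(2m) / (2m)!, so substituting t = x, only even powers of x are nonzero, with coefficient of x^(2m) equal to 1 / (2m)!.
For x^12 the coefficient is 1/12! = 1/479001600 = 1/479001600.

1/479001600


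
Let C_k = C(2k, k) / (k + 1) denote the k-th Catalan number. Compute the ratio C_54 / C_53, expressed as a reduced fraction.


Using C_k = (2k)! / (k! (k+1)!), the ratio C_{k+1}/C_k simplifies to
C_{k+1}/C_k = [(2k+2)! / ((k+1)! (k+2)!)] * [k! (k+1)! / (2k)!]
 = (2k+2)(2k+1) / ((k+1)(k+2)) = 2(2k+1) / (k+2).
For k = 53: 2(2*53 + 1) / (53 + 2) = 214/55 = 214/55.

214/55


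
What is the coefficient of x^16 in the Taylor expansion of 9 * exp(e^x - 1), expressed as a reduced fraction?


exp(e^x - 1) = sum_{k>=0} Bell_k x^k / k!, where Bell_k is the k-th Bell number.
So the coefficient of x^16 is 9 * Bell_16 / 16!.
Computing: Bell_16 = 10480142147 and 16! = 20922789888000, giving
9 * 10480142147/20922789888000 = 10480142147/2324754432000.

10480142147/2324754432000


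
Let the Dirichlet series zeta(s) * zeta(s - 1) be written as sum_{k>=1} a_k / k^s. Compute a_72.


Convolution gives a_k = sum_{d | k} d * 1 = sum_{d | k} d = sigma(k), the sum of positive divisors of k.
For k = 72, the divisors are 1, 2, 3, 4, 6, 8, 9, 12, 18, 24, 36, 72, so
sigma(72) = 1 + 2 + 3 + 4 + 6 + 8 + 9 + 12 + 18 + 24 + 36 + 72 = 195.

195


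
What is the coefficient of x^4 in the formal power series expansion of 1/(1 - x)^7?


The negative binomial / multiset identity is
1/(1 - x)^r = sum_{k>=0} C(k + r - 1, r - 1) x^k.
Here r = 7 and k = 4, so the coefficient is
C(4 + 6, 6) = C(10, 6)
= 210

210


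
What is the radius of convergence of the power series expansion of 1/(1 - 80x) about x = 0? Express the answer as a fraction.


Expanding 1/(1 - 80x) = sum_{k>=0} 80^k x^k, the series converges when |80x| < 1, i.e., |x| < 1/80.
So the radius of convergence is 1/80 = 1/80.

1/80


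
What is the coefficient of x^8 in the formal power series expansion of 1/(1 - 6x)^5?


The general identity 1/(1 - c x)^r = sum_{k>=0} c^k C(k + r - 1, r - 1) x^k follows by substituting y = c x into 1/(1 - y)^r = sum_{k>=0} C(k + r - 1, r - 1) y^k.
For c = 6, r = 5, k = 8:
6^8 * C(12, 4) = 1679616 * 495 = 831409920.

831409920


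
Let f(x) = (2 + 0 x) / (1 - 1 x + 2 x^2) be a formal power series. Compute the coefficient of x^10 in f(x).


Write f(x) = sum_{k>=0} a_k x^k. Multiplying both sides by 1 - 1 x + 2 x^2 gives
(1 - 1 x + 2 x^2) sum_{k>=0} a_k x^k = 2 + 0 x.
Matching coefficients:
 x^0: a_0 = 2
 x^1: a_1 - 1 a_0 = 0  =>  a_1 = 1*2 + 0 = 2
 x^k (k >= 2): a_k = 1 a_{k-1} - 2 a_{k-2}.
Iterating: a_2 = -2, a_3 = -6, a_4 = -2, a_5 = 10, a_6 = 14, a_7 = -6, a_8 = -34, a_9 = -22, a_10 = 46.
So the coefficient of x^10 is 46.

46


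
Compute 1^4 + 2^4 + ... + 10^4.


This power sum has a closed form given by Faulhaber's formula
sum_{k=1}^{m} k^p = (1 / (p + 1)) * sum_{j=0}^{p} C(p + 1, j) B_j m^(p + 1 - j),
but for small m direct computation is fastest:
1 + 16 + 81 + 256 + 625 + 1296 + 2401 + 4096 + 6561 + 10000 = 25333.

25333


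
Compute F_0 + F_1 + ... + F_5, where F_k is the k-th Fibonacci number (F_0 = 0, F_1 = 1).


Use the identity sum_{k=0}^{N} F_k = F_{N+2} - 1 (which follows from F_{k+2} - F_{k+1} = F_k). Then
sum_{k=0}^{5} F_k = (F_{7} - 1) - (F_{1} - 1) = F_{7} - F_{1}.
Computing: F_{7} = 13, F_{1} = 1, so
Sum = 13 - 1 = 12.

12


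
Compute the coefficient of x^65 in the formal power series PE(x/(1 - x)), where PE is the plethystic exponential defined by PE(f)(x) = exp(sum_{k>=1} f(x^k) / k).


For f(x) = x/(1 - x) we have
sum_{k>=1} f(x^k) / k = sum_{k>=1} (1/k) * x^k / (1 - x^k) = sum_{k, m >= 1} x^(k m) / k,
which after exponentiating simplifies to
PE(x/(1 - x)) = prod_{k>=1} 1 / (1 - x^k).
This is the generating function for the partition function p(n), so the coefficient of x^65 is p(65).
Computing p(65) by dynamic programming over parts 1, 2, ..., 65: p(65) = 2012558.

2012558


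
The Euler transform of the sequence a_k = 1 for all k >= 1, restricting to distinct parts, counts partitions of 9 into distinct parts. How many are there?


Partitions of 9 into distinct parts can be computed via generating function.
Product (1+x)(1+x^2)(1+x^3)...
The coefficient of x^9 = 8

8


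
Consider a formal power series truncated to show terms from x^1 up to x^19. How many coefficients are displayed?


From x^1 to x^19 inclusive, the count is 19 - 1 + 1 = 19.

19


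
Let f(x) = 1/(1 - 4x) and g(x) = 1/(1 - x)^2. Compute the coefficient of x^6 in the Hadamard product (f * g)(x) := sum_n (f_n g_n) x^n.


f has coefficients f_k = 4^k. For g = 1/(1 - x)^2 the coefficient is g_k = C(k + 1, 1) = k + 1. The Hadamard coefficient is (f * g)_k = 4^k * (k + 1).
For k = 6: 4^6 * 7 = 4096 * 7 = 28672.

28672


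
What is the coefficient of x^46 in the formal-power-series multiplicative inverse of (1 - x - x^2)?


Let the inverse be f(x) = sum_{k>=0} a_k x^k. From f(x) * (1 - x - x^2) = 1 and matching coefficients:
 x^0: a_0 = 1.
 x^1: a_1 - a_0 = 0, so a_1 = 1.
 x^k (k >= 2): a_k - a_{k-1} - a_{k-2} = 0, i.e. a_k = a_{k-1} + a_{k-2}.
This is the Fibonacci-type recurrence shifted so that a_0 = a_1 = 1.
Iterating: a_0=1, a_1=1, a_2=2, a_3=3, a_4=5, a_5=8, a_6=13, a_7=21, a_8=34, a_9=55, ...
a_46 = 2971215073.

2971215073


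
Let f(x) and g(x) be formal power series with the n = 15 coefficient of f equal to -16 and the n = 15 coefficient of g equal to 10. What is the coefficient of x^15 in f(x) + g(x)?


Addition of formal power series is termwise.
The coefficient of x^15 in f + g = -16 + 10
= -6

-6


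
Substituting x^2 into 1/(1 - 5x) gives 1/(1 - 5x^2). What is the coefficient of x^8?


The coefficient of x^(2m) in 1/(1 - 5x^2) is 5^m.
With n = 8 = 2*4, the coefficient is 5^4 = 625.

625


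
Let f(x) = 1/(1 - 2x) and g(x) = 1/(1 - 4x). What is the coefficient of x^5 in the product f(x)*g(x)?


The coefficient of x^n in f*g is the Cauchy product: sum_{k=0}^{n} a^k * b^(n-k).
With a=2, b=4, n=5:
sum_{k=0}^{5} 2^k * 4^(5-k)
= 2016

2016


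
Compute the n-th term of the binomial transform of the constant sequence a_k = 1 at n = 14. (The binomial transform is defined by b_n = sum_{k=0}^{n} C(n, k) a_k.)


With a_k = 1 for all k, b_n = sum_{k=0}^{n} C(n, k) = 2^n by the binomial theorem.
For n = 14: 2^14 = 16384.

16384


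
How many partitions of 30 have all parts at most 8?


Using the generating function (1-x)^(-1)(1-x^2)^(-1)...(1-x^8)^(-1),
the coefficient of x^30 counts these restricted partitions.
Result = 2462

2462


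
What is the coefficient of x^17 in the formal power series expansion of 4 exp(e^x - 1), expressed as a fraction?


exp(e^x - 1) is the exponential generating function for the Bell numbers Bell_k: exp(e^x - 1) = sum_{k>=0} Bell_k x^k / k!.
So the coefficient of x^17 in 4 exp(e^x - 1) is 4 Bell_17 / 17!.
Computing: Bell_17 = 82864869804 and 17! = 355687428096000, giving
4 * 82864869804/355687428096000 = 255755771/274450176000.

255755771/274450176000


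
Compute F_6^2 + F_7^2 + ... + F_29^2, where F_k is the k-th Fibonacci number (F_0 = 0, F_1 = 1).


There is a standard identity sum_{k=0}^{N} F_k^2 = F_N * F_{N+1} (proved inductively from the telescoping relation F_k^2 = F_k F_{k+1} - F_{k-1} F_k). Then
sum_{k=6}^{29} F_k^2 = F_29 F_30 - F_5 F_6.
Computing: F_29 = 514229, F_30 = 832040, F_5 = 5, F_6 = 8.
Sum = 514229 * 832040 - 5 * 8 = 427859097120.

427859097120


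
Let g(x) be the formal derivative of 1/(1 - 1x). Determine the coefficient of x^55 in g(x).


Differentiate termwise: d/dx sum_{k>=0} 1^k x^k = sum_{k>=1} k 1^k x^(k-1) = sum_{j>=0} (j+1) 1^(j+1) x^j.
Equivalently, d/dx [1/(1 - 1x)] = 1/(1 - 1x)^2.
For j = 55: 56 * 1^56 = 56 * 1 = 56.

56


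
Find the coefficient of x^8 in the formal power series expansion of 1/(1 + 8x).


Write 1/(1 + c x) = 1/(1 - (-c) x) and apply the geometric-series identity
1/(1 - y) = sum_{k>=0} y^k to get 1/(1 + c x) = sum_{k>=0} (-c)^k x^k.
So the coefficient of x^k is (-c)^k = (-1)^k * c^k.
Here c = 8 and k = 8:
(-8)^8 = 1 * 16777216 = 16777216

16777216


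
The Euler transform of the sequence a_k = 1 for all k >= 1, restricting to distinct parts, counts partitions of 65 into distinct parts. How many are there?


Partitions of 65 into distinct parts can be computed via generating function.
Product (1+x)(1+x^2)(1+x^3)...
The coefficient of x^65 = 18200

18200


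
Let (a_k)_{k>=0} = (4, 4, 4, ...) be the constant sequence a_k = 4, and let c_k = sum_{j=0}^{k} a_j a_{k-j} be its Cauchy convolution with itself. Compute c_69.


Since a_j = 4 for all j >= 0, the convolution sum becomes
c_k = sum_{j=0}^{k} 4 * 4 = 16 * (k + 1).
Equivalently, the generating function of (a_k) is 4/(1 - x) and its square is 16/(1 - x)^2 = sum_{k>=0} 16(k + 1) x^k.
For k = 69: 16 * 70 = 1120.

1120


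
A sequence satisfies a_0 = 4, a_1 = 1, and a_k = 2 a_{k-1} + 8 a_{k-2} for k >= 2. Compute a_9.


The characteristic equation is t^2 - 2 t - 8 = 0, with roots r_1 = 4 and r_2 = -2 (so c_1 = r_1 + r_2, c_2 = -r_1 r_2 as required).
One can use the closed form a_n = A r_1^n + B r_2^n, but direct iteration is more reliable:
a_0 = 4, a_1 = 1, a_2 = 34, a_3 = 76, a_4 = 424, a_5 = 1456, a_6 = 6304, a_7 = 24256, a_8 = 98944, a_9 = 391936.
So a_9 = 391936.

391936


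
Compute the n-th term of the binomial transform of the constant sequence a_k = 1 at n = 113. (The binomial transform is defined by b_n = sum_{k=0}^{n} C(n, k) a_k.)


With a_k = 1 for all k, b_n = sum_{k=0}^{n} C(n, k) = 2^n by the binomial theorem.
For n = 113: 2^113 = 10384593717069655257060992658440192.

10384593717069655257060992658440192


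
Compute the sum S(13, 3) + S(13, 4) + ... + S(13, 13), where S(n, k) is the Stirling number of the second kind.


By definition, S(n, k) counts partitions of an n-set into exactly k nonempty blocks.
Computing row n = 13 for k = 3..13:
S(13, k): 261625, 2532530, 7508501, 9321312, 5715424, 1899612, 359502, 39325, 2431, 78, 1
Sum = 27640341.

27640341


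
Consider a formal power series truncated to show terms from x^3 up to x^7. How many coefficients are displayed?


From x^3 to x^7 inclusive, the count is 7 - 3 + 1 = 5.

5


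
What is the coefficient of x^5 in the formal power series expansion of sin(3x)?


The Maclaurin series is sin(t) = sum_{k>=0} (-1)^k t^(2k+1) / (2k+1)!, so substituting t = 3x, only odd powers of x are nonzero, with coefficient of x^(2k+1) equal to (-1)^k 3^(2k+1) / (2k+1)!.
Write 5 = 2*2 + 1, giving the coefficient (-1)^2 * 3^5 / 5! = 243/120 = 81/40.

81/40


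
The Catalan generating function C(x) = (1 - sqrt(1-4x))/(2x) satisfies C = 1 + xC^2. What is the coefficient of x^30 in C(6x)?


Substituting x -> 6x scales the n-th coefficient by 6^n, so [x^30] C(6x) = 6^30 * C_30.
C_30 = C(2*30, 30)/(31) = 118264581564861424/31 = 3814986502092304.
So 6^30 * 3814986502092304 = 221073919720733357899776 * 3814986502092304 = 843394019699235377014683080691132923904.

843394019699235377014683080691132923904


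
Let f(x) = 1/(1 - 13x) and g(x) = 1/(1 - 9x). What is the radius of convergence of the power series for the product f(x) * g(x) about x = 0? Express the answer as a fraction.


The radius of 1/(1 - 13x) is 1/13 (nearest singularity at x = 1/13), and the radius of 1/(1 - 9x) is 1/9.
The product f(x)*g(x) = 1/((1 - 13x)(1 - 9x)) has singularities at both 1/13 and 1/9, so its radius of convergence is the distance to the nearest one:
min(1/13, 1/9) = 1/13.

1/13


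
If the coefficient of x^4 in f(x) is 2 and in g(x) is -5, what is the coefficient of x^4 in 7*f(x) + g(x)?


Scalar multiplication scales coefficients: 7 * 2 = 14.
Then add the g coefficient: 14 + -5
= 9

9


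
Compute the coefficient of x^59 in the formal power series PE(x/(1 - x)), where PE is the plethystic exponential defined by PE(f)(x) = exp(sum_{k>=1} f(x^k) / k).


For f(x) = x/(1 - x) we have
sum_{k>=1} f(x^k) / k = sum_{k>=1} (1/k) * x^k / (1 - x^k) = sum_{k, m >= 1} x^(k m) / k,
which after exponentiating simplifies to
PE(x/(1 - x)) = prod_{k>=1} 1 / (1 - x^k).
This is the generating function for the partition function p(n), so the coefficient of x^59 is p(59).
Computing p(59) by dynamic programming over parts 1, 2, ..., 59: p(59) = 831820.

831820


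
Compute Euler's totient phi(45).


phi(n) counts integers in [1, n] coprime to n. Using the multiplicative formula phi(n) = n * prod_{p | n} (1 - 1/p):
45 = 3^2 * 5, so
phi(45) = 45 * (1 - 1/3) * (1 - 1/5) = 24.

24


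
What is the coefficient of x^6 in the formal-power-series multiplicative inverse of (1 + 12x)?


The inverse is 1/(1 + 12x). Apply the geometric identity 1/(1 - y) = sum_{k>=0} y^k with y = -12x:
1/(1 + 12x) = sum_{k>=0} (-12)^k x^k.
So the coefficient of x^6 is (-12)^6 = 2985984.

2985984


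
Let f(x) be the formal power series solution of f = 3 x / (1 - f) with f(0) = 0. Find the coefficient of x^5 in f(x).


Apply Lagrange inversion: f = 3 x * phi(f) with phi(t) = 1/(1 - t), so
[x^n] f = 3^n * (1/n) [t^(n-1)] phi(t)^n = 3^n * (1/n) [t^(n-1)] (1 - t)^(-n) = 3^n * (1/n) C(2n - 2, n - 1) = 3^n * C_{n-1}.
For n = 5: C_4 = C(8, 4) / 5 = 70/5 = 14.
With the 3^5 = 243 factor, the coefficient is 243 * 14 = 3402.

3402


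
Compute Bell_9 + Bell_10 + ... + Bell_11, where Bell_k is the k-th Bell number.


Recall Bell_k counts set partitions of a k-set (with Bell_0 = 1 by convention).
Bell_9 through Bell_11: 21147, 115975, 678570
Sum = 21147 + 115975 + 678570 = 815692.

815692


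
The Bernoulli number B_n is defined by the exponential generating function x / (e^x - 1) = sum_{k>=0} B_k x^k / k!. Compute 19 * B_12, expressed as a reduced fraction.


Bernoulli numbers can also be computed recursively via B_0 = 1 and sum_{j=0}^{m} C(m+1, j) B_j = 0 for m >= 1. Odd-index Bernoulli numbers vanish for k >= 3.
Computing B_12 = -691/2730, so 19 * B_12 = 19 * -691/2730 = -13129/2730.

-13129/2730


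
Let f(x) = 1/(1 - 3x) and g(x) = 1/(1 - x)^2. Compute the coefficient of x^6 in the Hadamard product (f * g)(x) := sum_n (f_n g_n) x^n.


f has coefficients f_k = 3^k. For g = 1/(1 - x)^2 the coefficient is g_k = C(k + 1, 1) = k + 1. The Hadamard coefficient is (f * g)_k = 3^k * (k + 1).
For k = 6: 3^6 * 7 = 729 * 7 = 5103.

5103


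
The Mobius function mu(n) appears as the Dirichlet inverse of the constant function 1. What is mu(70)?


70 = 2 * 5 * 7 (all distinct primes).
mu(70) = (-1)^3 = -1

-1


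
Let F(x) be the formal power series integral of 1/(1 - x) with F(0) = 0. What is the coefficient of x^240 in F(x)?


1/(1 - x) = sum_{k>=0} x^k. Integrating termwise and using F(0) = 0 gives
F(x) = sum_{k>=0} x^(k+1) / (k+1) = sum_{m>=1} x^m / m = -ln(1 - x).
So the coefficient of x^240 is 1/240 = 1/240.

1/240


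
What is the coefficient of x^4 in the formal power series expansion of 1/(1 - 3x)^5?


The general identity 1/(1 - c x)^r = sum_{k>=0} c^k C(k + r - 1, r - 1) x^k follows by substituting y = c x into 1/(1 - y)^r = sum_{k>=0} C(k + r - 1, r - 1) y^k.
For c = 3, r = 5, k = 4:
3^4 * C(8, 4) = 81 * 70 = 5670.

5670


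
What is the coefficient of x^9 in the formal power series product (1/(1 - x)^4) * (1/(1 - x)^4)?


Combine the factors: (1/(1 - x)^4) * (1/(1 - x)^4) = 1/(1 - x)^8.
Then use 1/(1 - x)^r = sum_{k>=0} C(k + r - 1, r - 1) x^k with r = 8 and k = 9:
C(16, 7) = 11440.

11440


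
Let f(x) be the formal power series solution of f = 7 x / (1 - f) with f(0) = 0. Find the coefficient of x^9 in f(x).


Apply Lagrange inversion: f = 7 x * phi(f) with phi(t) = 1/(1 - t), so
[x^n] f = 7^n * (1/n) [t^(n-1)] phi(t)^n = 7^n * (1/n) [t^(n-1)] (1 - t)^(-n) = 7^n * (1/n) C(2n - 2, n - 1) = 7^n * C_{n-1}.
For n = 9: C_8 = C(16, 8) / 9 = 12870/9 = 1430.
With the 7^9 = 40353607 factor, the coefficient is 40353607 * 1430 = 57705658010.

57705658010


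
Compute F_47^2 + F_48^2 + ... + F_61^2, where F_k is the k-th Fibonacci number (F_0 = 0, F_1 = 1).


There is a standard identity sum_{k=0}^{N} F_k^2 = F_N * F_{N+1} (proved inductively from the telescoping relation F_k^2 = F_k F_{k+1} - F_{k-1} F_k). Then
sum_{k=47}^{61} F_k^2 = F_61 F_62 - F_46 F_47.
Computing: F_61 = 2504730781961, F_62 = 4052739537881, F_46 = 1836311903, F_47 = 2971215073.
Sum = 2504730781961 * 4052739537881 - 1836311903 * 2971215073 = 10151016015723333988050722.

10151016015723333988050722
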